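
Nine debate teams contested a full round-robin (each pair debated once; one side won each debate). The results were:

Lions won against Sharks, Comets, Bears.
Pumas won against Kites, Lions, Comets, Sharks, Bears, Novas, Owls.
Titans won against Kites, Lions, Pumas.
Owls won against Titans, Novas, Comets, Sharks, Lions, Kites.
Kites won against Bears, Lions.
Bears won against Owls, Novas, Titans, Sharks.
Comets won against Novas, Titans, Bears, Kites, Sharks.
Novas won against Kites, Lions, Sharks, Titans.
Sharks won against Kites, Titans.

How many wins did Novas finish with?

Novas' results: beat Kites, Lions, Titans, Sharks; lost to Pumas, Bears, Owls, Comets.
That is 4 wins.

4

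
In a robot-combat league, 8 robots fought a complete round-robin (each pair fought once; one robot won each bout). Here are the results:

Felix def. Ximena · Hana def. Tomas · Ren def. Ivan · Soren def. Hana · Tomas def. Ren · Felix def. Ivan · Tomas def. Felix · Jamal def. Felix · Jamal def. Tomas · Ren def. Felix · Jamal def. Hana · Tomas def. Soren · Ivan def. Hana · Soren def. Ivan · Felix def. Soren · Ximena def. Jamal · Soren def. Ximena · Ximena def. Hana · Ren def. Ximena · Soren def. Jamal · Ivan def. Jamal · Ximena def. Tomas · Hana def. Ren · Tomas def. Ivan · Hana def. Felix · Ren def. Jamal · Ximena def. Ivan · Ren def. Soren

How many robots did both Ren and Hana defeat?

Ren beat: Ximena, Jamal, Soren, Felix, Ivan.
Hana beat: Ren, Tomas, Felix.
Both beat: Felix — 1.

1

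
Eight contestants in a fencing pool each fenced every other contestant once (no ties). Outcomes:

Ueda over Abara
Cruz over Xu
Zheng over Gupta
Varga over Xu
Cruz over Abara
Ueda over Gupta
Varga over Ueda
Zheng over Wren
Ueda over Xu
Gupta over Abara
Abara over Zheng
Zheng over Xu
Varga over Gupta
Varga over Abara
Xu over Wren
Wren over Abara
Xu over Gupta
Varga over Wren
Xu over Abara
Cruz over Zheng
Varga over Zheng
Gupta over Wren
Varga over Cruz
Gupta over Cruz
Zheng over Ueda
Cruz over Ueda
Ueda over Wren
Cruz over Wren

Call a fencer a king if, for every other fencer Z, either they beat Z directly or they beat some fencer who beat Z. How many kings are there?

Abara cannot reach Varga, Cruz in two steps.
Varga reaches everyone (king).
Xu cannot reach Varga, Ueda in two steps.
Gupta cannot reach Varga in two steps.
Zheng cannot reach Varga in two steps.
Ueda cannot reach Varga in two steps.
Cruz cannot reach Varga in two steps.
Wren cannot reach Varga, Xu, Gupta, Ueda, Cruz in two steps.
Kings: Varga — 1.

1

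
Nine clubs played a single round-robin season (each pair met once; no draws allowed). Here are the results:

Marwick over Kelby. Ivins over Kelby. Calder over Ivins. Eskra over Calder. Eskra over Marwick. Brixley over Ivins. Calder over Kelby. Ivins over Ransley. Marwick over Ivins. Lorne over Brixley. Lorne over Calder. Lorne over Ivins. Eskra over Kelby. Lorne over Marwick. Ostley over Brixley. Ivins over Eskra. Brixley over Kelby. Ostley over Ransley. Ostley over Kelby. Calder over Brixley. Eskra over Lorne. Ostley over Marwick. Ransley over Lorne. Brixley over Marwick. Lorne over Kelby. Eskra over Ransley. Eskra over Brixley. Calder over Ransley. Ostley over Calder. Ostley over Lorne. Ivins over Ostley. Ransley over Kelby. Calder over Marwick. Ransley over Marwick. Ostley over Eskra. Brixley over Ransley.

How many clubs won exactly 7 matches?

Win totals: Ostley 7, Marwick 2, Ivins 4, Brixley 4, Lorne 5, Calder 5, Kelby 0, Ransley 3, Eskra 6.
Exactly 7: Ostley — 1 club.

1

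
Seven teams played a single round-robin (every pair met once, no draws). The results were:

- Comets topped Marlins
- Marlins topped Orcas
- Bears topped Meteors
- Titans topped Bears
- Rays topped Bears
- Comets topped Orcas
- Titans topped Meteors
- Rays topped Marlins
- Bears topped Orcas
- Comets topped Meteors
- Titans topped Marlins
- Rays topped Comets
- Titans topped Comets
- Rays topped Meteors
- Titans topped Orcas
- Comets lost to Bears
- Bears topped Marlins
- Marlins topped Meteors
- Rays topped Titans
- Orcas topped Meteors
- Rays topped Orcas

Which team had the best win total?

Rays

Win totals: Bears 4, Orcas 1, Comets 3, Rays 6, Marlins 2, Titans 5, Meteors 0.
Rays leads with 6 wins (next highest: 5).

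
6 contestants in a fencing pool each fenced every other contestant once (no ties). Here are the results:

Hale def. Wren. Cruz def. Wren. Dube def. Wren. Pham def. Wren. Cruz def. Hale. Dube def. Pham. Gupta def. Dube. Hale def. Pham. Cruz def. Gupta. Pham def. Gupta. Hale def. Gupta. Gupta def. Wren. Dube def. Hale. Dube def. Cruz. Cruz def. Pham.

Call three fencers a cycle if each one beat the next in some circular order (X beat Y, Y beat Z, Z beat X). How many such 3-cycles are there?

3

Win totals: Hale 3, Cruz 4, Pham 2, Wren 0, Dube 4, Gupta 2.
A fencer with w wins dominates both others in C(w,2) triples; summing gives 3 + 6 + 1 + 0 + 6 + 1 = 17 transitive triples.
Total triples C(6,3) = 20, so cyclic triples = 20 − 17 = 3.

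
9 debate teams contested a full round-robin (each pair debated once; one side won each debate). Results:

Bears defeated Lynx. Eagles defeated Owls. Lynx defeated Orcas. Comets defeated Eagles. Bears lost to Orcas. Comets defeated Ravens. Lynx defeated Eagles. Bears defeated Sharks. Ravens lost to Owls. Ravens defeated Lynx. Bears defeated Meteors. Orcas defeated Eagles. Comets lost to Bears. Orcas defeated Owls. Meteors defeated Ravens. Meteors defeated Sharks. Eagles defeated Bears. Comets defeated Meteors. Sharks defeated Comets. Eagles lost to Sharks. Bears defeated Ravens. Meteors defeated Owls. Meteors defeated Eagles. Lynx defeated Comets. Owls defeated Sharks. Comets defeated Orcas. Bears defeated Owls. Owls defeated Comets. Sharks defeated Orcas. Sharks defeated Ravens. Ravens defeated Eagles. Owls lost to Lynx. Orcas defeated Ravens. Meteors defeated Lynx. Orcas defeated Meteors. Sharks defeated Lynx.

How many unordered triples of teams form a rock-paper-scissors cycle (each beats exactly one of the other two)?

22

Win totals: Meteors 5, Bears 6, Lynx 4, Sharks 5, Owls 3, Eagles 2, Ravens 2, Comets 4, Orcas 5.
A team with w wins dominates both others in C(w,2) triples; summing gives 10 + 15 + 6 + 10 + 3 + 1 + 1 + 6 + 10 = 62 transitive triples.
Total triples C(9,3) = 84, so cyclic triples = 84 − 62 = 22.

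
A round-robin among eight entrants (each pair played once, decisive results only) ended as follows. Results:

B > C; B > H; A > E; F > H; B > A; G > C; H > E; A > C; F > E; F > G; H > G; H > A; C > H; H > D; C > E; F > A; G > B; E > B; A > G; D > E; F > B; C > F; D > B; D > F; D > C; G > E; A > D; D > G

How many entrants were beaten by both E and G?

E beat: B.
G beat: B, C, E.
Both beat: B — 1.

1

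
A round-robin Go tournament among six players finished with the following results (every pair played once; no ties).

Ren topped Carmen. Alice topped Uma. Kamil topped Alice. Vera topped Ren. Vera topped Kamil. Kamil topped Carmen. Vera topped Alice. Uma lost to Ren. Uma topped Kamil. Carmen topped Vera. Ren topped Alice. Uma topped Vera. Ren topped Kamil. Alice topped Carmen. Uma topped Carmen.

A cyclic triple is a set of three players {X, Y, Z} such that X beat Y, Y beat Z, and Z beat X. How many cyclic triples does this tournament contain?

Of the C(6,3) = 20 triples, the cyclic ones are: {Alice, Kamil, Uma}; {Alice, Uma, Vera}; {Alice, Vera, Carmen}; {Kamil, Vera, Carmen}; {Uma, Vera, Ren}; {Vera, Ren, Carmen}.
That is 6.

6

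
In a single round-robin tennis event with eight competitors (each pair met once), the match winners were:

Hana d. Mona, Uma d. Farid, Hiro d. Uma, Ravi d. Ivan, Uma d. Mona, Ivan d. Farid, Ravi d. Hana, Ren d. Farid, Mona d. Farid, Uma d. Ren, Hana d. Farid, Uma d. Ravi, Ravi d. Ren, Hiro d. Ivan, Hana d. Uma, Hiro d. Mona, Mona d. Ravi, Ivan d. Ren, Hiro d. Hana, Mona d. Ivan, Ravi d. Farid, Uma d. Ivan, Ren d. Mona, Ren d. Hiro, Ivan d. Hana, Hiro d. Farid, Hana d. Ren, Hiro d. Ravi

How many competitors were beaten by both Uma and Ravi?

Uma beat: Ivan, Ren, Farid, Mona, Ravi.
Ravi beat: Hana, Ivan, Ren, Farid.
Both beat: Ivan, Ren, Farid — 3.

3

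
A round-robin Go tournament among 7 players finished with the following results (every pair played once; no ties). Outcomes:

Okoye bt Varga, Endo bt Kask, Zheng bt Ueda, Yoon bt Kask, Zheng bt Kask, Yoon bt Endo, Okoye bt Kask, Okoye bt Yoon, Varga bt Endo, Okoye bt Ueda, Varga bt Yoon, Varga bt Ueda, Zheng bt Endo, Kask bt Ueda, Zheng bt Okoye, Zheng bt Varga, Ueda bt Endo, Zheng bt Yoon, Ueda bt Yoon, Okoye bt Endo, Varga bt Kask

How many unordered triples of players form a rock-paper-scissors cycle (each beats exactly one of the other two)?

Win totals: Zheng 6, Endo 1, Okoye 5, Kask 1, Ueda 2, Varga 4, Yoon 2.
A player with w wins dominates both others in C(w,2) triples; summing gives 15 + 0 + 10 + 0 + 1 + 6 + 1 = 33 transitive triples.
Total triples C(7,3) = 35, so cyclic triples = 35 − 33 = 2.

2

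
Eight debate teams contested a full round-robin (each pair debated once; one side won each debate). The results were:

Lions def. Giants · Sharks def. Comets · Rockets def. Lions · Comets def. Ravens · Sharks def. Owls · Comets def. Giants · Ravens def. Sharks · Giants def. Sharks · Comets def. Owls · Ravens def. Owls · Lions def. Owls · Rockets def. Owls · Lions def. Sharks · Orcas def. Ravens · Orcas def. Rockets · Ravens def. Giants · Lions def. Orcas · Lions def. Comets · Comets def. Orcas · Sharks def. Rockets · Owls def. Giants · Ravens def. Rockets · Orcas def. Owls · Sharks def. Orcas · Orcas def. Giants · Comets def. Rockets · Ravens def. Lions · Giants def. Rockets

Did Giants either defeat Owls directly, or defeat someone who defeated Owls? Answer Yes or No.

Yes

Giants did not beat Owls directly.
Giants beat Sharks, Rockets. Of those, Sharks beat Owls.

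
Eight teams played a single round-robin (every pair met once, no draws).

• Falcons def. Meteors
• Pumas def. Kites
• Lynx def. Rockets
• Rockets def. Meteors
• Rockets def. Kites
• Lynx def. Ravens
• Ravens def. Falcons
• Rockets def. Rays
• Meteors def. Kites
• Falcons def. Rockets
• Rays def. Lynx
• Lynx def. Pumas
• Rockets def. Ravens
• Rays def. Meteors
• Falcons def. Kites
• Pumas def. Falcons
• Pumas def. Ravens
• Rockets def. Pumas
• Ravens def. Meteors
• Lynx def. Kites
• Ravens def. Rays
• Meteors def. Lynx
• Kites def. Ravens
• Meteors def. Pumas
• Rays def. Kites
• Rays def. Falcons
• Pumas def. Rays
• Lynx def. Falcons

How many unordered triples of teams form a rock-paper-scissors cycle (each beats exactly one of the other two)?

Win totals: Rays 4, Rockets 5, Lynx 5, Falcons 3, Pumas 4, Meteors 3, Ravens 3, Kites 1.
A team with w wins dominates both others in C(w,2) triples; summing gives 6 + 10 + 10 + 3 + 6 + 3 + 3 + 0 = 41 transitive triples.
Total triples C(8,3) = 56, so cyclic triples = 56 − 41 = 15.

15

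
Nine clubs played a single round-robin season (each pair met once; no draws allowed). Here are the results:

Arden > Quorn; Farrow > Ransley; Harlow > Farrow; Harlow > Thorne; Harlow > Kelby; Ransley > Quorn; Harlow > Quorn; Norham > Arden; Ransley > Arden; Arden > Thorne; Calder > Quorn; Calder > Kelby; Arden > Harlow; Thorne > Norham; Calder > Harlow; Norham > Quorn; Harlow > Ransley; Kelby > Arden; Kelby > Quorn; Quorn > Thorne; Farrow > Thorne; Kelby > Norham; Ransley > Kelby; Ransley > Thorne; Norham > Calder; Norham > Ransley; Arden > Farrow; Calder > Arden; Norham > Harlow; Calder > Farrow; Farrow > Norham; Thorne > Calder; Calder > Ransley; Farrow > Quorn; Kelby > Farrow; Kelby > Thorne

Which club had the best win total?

Win totals: Thorne 2, Harlow 5, Ransley 4, Farrow 4, Arden 4, Norham 5, Kelby 5, Quorn 1, Calder 6.
Calder leads with 6 wins (next highest: 5).

Calder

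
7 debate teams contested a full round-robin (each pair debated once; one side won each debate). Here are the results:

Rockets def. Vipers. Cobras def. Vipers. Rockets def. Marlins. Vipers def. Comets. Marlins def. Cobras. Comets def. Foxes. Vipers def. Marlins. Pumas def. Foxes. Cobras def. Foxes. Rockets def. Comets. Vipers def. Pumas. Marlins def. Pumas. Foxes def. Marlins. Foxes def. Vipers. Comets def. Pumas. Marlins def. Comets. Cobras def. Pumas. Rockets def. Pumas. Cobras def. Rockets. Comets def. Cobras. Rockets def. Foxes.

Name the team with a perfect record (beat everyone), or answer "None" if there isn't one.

None

Highest win total is Rockets with 5 (out of 6 possible).
Rockets lost to Cobras, so no team went undefeated.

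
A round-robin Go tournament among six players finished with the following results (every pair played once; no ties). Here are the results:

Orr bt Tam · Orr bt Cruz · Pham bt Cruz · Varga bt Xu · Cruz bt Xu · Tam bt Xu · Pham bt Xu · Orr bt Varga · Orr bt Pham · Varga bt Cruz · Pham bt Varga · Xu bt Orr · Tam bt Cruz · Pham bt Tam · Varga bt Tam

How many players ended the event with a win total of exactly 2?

1

Win totals: Xu 1, Varga 3, Tam 2, Pham 4, Orr 4, Cruz 1.
Exactly 2: Tam — 1 player.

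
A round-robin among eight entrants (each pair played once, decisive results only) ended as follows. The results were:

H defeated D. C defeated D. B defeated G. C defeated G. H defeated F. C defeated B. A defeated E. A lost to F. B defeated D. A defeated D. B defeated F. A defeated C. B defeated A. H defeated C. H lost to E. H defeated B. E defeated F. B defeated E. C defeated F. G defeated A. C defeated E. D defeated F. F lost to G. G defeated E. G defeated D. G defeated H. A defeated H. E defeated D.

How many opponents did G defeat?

G's results: beat A, D, E, F, H; lost to B, C.
That is 5 wins.

5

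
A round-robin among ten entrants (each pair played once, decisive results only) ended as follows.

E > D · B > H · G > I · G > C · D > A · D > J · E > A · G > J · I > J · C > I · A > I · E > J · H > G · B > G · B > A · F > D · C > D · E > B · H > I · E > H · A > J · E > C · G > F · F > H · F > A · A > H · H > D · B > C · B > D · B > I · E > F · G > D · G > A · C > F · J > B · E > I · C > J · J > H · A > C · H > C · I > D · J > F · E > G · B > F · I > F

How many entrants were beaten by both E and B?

7

E beat: A, B, C, D, F, G, H, I, J.
B beat: A, C, D, F, G, H, I.
Both beat: A, C, D, F, G, H, I — 7.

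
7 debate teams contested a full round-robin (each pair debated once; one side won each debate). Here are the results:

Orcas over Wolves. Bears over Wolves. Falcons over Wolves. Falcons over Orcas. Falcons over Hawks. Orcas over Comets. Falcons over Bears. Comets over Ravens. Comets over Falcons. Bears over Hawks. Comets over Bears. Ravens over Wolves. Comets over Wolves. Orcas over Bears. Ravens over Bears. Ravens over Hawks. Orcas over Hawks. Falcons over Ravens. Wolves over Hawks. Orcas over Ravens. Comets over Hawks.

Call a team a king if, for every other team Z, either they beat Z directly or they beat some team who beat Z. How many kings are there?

Orcas reaches everyone (king).
Falcons reaches everyone (king).
Wolves cannot reach Orcas, Falcons, Comets, Bears, Ravens in two steps.
Comets reaches everyone (king).
Bears cannot reach Orcas, Falcons, Comets, Ravens in two steps.
Ravens cannot reach Orcas, Falcons, Comets in two steps.
Hawks cannot reach Orcas, Falcons, Wolves, Comets, Bears, Ravens in two steps.
Kings: Orcas, Falcons, Comets — 3.

3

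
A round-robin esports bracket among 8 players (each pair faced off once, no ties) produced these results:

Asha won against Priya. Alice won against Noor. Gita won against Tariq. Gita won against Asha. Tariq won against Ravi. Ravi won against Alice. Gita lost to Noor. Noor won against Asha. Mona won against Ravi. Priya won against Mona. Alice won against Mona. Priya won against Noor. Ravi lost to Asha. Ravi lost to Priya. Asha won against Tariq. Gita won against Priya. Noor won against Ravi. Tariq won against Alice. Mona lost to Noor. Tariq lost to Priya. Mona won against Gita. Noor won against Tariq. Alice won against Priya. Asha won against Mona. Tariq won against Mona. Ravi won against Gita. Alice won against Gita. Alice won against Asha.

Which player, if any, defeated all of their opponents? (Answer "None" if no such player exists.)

Highest win total is Noor with 5 (out of 7 possible).
Noor lost to Alice, Priya, so no player went undefeated.

None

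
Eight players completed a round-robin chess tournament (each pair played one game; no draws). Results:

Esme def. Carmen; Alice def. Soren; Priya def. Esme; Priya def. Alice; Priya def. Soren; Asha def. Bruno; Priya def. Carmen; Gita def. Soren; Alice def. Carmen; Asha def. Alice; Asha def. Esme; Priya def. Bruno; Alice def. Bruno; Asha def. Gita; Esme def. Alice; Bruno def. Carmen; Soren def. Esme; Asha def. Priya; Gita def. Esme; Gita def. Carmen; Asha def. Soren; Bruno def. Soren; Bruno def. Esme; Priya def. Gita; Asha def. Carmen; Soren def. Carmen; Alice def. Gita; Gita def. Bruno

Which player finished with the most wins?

Asha

Win totals: Asha 7, Bruno 3, Esme 2, Alice 4, Soren 2, Carmen 0, Priya 6, Gita 4.
Asha leads with 7 wins (next highest: 6).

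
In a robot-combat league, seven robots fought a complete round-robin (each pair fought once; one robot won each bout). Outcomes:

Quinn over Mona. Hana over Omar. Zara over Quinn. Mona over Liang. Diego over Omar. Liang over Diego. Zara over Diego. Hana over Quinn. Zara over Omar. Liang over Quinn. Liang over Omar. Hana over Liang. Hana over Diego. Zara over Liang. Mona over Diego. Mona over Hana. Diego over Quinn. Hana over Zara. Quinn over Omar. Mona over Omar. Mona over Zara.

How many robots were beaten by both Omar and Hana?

0

Omar beat: no one.
Hana beat: Quinn, Liang, Zara, Omar, Diego.
No one was beaten by both.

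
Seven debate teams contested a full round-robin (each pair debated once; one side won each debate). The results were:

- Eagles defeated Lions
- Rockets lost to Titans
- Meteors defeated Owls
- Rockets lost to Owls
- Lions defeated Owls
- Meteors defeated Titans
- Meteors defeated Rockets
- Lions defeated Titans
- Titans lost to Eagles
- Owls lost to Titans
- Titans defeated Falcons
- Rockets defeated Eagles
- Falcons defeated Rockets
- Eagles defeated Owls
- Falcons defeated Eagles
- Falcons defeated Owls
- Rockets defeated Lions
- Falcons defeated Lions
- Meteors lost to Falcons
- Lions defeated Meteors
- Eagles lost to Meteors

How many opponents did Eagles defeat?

3

Eagles' results: beat Owls, Lions, Titans; lost to Falcons, Rockets, Meteors.
That is 3 wins.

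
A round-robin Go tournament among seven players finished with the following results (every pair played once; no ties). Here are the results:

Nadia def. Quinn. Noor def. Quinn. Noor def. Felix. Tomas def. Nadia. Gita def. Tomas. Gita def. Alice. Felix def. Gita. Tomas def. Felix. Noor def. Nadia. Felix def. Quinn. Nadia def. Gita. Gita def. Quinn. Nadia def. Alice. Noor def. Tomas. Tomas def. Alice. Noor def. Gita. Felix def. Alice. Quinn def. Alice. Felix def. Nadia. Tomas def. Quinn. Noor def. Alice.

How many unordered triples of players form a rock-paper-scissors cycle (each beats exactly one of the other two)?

Win totals: Noor 6, Quinn 1, Gita 3, Nadia 3, Alice 0, Felix 4, Tomas 4.
A player with w wins dominates both others in C(w,2) triples; summing gives 15 + 0 + 3 + 3 + 0 + 6 + 6 = 33 transitive triples.
Total triples C(7,3) = 35, so cyclic triples = 35 − 33 = 2.

2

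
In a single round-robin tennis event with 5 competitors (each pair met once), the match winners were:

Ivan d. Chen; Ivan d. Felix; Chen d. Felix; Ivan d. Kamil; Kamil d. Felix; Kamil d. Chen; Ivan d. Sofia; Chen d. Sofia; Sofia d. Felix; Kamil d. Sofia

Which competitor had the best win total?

Win totals: Felix 0, Kamil 3, Chen 2, Ivan 4, Sofia 1.
Ivan leads with 4 wins (next highest: 3).

Ivan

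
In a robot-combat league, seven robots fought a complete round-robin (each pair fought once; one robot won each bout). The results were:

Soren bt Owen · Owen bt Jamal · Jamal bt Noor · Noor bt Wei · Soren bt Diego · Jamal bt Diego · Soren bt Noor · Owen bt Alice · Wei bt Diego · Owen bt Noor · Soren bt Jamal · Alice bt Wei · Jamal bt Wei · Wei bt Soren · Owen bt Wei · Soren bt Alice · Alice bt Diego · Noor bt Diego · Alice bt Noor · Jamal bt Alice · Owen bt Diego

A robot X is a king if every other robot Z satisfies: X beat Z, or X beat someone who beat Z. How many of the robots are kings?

3

Owen reaches everyone (king).
Soren reaches everyone (king).
Diego cannot reach Owen, Soren, Jamal, Wei, Noor, Alice in two steps.
Jamal cannot reach Owen in two steps.
Wei reaches everyone (king).
Noor cannot reach Owen, Jamal, Alice in two steps.
Alice cannot reach Owen, Jamal in two steps.
Kings: Owen, Soren, Wei — 3.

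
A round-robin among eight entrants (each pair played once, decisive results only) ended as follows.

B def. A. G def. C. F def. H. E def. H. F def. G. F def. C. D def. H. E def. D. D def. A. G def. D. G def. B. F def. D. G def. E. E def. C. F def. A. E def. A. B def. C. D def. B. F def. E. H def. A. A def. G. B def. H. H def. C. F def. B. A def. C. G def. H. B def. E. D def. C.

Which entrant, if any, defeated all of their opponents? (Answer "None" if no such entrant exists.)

F

F has 7 wins out of 7 opponents — a perfect record.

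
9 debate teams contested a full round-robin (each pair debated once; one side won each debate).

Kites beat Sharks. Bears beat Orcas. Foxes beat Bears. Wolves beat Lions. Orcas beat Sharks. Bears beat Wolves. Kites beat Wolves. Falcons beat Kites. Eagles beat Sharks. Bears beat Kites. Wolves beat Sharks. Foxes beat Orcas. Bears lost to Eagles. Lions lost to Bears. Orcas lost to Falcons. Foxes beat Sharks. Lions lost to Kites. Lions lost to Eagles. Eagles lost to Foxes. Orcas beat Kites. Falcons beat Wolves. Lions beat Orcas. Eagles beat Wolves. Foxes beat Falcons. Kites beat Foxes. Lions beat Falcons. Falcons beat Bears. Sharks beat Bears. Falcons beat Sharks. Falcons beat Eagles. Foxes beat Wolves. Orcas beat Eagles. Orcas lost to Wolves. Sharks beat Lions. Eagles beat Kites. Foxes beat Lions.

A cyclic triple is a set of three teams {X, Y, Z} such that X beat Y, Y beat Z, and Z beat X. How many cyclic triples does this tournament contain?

18

Win totals: Bears 4, Orcas 3, Lions 2, Sharks 2, Foxes 7, Wolves 3, Falcons 6, Kites 4, Eagles 5.
A team with w wins dominates both others in C(w,2) triples; summing gives 6 + 3 + 1 + 1 + 21 + 3 + 15 + 6 + 10 = 66 transitive triples.
Total triples C(9,3) = 84, so cyclic triples = 84 − 66 = 18.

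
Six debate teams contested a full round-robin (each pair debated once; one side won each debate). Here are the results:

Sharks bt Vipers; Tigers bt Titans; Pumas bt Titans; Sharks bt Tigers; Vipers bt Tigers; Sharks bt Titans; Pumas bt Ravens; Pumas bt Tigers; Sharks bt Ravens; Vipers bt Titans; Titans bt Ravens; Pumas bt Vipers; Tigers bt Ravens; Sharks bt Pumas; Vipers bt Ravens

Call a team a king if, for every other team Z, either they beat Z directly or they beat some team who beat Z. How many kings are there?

Vipers cannot reach Pumas, Sharks in two steps.
Ravens cannot reach Vipers, Pumas, Titans, Tigers, Sharks in two steps.
Pumas cannot reach Sharks in two steps.
Titans cannot reach Vipers, Pumas, Tigers, Sharks in two steps.
Tigers cannot reach Vipers, Pumas, Sharks in two steps.
Sharks reaches everyone (king).
Kings: Sharks — 1.

1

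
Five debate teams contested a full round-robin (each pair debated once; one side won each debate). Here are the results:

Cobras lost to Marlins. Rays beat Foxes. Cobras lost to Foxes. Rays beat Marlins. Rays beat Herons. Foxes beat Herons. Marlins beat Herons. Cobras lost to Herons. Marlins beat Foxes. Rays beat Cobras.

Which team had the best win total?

Rays

Win totals: Marlins 3, Rays 4, Herons 1, Cobras 0, Foxes 2.
Rays leads with 4 wins (next highest: 3).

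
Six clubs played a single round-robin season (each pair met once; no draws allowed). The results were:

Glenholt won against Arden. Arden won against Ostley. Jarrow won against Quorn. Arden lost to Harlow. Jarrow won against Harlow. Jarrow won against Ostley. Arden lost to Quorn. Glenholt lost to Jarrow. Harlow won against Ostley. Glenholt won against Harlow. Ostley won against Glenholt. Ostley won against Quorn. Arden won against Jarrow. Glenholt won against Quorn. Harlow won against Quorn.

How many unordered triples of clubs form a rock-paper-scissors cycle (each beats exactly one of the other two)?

Win totals: Glenholt 3, Ostley 2, Harlow 3, Arden 2, Quorn 1, Jarrow 4.
A club with w wins dominates both others in C(w,2) triples; summing gives 3 + 1 + 3 + 1 + 0 + 6 = 14 transitive triples.
Total triples C(6,3) = 20, so cyclic triples = 20 − 14 = 6.

6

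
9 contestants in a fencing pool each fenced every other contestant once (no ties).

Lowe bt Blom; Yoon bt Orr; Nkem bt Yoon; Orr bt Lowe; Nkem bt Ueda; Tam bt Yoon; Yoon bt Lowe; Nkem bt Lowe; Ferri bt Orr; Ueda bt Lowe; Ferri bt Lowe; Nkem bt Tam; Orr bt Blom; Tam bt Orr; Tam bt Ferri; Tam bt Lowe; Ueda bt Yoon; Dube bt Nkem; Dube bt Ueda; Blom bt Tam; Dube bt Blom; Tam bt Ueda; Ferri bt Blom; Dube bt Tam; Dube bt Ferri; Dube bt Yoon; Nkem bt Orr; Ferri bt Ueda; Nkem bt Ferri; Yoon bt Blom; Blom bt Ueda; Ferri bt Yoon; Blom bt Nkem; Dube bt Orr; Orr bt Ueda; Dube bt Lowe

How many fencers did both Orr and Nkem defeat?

Orr beat: Blom, Ueda, Lowe.
Nkem beat: Tam, Ueda, Ferri, Lowe, Yoon, Orr.
Both beat: Ueda, Lowe — 2.

2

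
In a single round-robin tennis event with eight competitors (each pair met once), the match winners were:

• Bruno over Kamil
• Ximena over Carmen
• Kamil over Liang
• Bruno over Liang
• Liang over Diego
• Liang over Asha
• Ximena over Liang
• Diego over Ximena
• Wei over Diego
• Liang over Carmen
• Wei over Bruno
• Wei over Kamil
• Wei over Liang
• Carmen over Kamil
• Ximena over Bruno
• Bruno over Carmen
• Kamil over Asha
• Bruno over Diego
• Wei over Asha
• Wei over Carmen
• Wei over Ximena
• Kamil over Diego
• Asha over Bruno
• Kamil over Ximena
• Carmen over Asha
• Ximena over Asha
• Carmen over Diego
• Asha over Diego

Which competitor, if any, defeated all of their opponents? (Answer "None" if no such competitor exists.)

Wei

Wei has 7 wins out of 7 opponents — a perfect record.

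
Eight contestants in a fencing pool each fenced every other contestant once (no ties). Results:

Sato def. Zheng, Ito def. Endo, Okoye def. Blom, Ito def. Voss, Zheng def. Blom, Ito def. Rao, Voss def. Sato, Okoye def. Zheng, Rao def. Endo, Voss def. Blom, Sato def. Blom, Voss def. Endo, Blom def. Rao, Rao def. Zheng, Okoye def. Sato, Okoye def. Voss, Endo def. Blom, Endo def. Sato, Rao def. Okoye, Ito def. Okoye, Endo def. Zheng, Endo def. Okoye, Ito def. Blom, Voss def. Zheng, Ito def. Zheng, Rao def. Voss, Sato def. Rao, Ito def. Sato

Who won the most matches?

Win totals: Blom 1, Voss 4, Okoye 4, Rao 4, Sato 3, Endo 4, Zheng 1, Ito 7.
Ito leads with 7 wins (next highest: 4).

Ito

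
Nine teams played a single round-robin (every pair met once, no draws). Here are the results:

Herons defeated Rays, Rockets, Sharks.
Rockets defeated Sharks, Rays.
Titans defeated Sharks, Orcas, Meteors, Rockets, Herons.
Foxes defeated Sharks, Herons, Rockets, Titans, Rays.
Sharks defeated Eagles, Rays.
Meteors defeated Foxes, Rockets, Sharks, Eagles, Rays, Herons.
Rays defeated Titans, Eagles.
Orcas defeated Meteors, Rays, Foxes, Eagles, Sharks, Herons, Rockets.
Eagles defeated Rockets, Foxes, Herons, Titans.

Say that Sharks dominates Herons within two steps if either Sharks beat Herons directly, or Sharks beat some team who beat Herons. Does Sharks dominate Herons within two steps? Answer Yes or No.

Yes

Sharks did not beat Herons directly.
Sharks beat Rays, Eagles. Of those, Eagles beat Herons.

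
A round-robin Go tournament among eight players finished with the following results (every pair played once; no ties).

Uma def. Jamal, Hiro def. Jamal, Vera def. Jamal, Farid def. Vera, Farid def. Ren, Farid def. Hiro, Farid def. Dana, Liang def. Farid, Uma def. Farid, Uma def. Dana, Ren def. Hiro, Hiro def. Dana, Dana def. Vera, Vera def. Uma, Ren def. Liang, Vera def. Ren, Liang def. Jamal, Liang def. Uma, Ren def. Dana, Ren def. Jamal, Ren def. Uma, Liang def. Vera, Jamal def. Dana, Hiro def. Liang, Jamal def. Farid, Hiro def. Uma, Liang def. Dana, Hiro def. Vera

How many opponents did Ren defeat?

5

Ren's results: beat Jamal, Dana, Uma, Liang, Hiro; lost to Vera, Farid.
That is 5 wins.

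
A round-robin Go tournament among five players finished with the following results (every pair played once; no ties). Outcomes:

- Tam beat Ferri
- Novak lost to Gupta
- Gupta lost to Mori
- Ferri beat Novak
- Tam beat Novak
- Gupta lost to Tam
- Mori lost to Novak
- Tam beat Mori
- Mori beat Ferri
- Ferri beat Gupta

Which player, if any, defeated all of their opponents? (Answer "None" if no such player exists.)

Tam

Tam has 4 wins out of 4 opponents — a perfect record.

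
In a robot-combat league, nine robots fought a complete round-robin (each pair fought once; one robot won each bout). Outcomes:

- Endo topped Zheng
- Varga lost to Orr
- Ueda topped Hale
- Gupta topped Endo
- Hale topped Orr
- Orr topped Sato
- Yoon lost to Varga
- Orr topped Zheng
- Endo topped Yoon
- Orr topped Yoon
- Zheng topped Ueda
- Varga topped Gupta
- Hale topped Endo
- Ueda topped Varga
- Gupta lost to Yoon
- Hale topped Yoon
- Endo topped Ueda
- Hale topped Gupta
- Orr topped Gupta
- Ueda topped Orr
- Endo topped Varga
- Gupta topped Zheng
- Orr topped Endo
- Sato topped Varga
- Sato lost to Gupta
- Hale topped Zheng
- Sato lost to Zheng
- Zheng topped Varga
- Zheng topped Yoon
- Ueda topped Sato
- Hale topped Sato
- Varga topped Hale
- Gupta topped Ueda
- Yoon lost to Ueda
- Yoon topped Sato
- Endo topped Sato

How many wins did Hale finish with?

Hale's results: beat Zheng, Orr, Sato, Endo, Gupta, Yoon; lost to Ueda, Varga.
That is 6 wins.

6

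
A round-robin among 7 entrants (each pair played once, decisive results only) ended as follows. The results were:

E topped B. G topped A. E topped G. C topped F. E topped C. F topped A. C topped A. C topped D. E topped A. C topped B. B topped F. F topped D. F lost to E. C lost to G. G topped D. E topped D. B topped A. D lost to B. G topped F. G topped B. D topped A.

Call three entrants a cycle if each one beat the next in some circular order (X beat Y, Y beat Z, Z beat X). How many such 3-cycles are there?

Win totals: A 0, B 3, C 4, D 1, E 6, F 2, G 5.
An entrant with w wins dominates both others in C(w,2) triples; summing gives 0 + 3 + 6 + 0 + 15 + 1 + 10 = 35 transitive triples.
Total triples C(7,3) = 35, so cyclic triples = 35 − 35 = 0.

0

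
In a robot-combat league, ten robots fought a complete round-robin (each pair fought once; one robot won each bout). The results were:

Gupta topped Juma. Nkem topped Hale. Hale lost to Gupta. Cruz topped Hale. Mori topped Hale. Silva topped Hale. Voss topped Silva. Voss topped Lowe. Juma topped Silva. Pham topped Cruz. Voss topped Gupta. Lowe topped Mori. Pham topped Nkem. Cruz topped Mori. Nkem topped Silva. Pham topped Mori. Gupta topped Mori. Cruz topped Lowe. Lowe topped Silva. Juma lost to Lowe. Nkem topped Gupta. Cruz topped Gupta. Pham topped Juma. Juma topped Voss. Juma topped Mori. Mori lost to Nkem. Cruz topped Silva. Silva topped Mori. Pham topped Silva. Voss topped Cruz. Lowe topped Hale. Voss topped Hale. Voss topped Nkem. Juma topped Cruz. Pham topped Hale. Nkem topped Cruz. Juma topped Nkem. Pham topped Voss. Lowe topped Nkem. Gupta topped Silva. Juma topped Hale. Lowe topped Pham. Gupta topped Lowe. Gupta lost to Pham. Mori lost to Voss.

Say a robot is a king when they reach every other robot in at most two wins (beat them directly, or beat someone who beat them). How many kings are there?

Voss reaches everyone (king).
Nkem cannot reach Voss, Pham in two steps.
Gupta reaches everyone (king).
Juma cannot reach Pham in two steps.
Pham reaches everyone (king).
Silva cannot reach Voss, Nkem, Gupta, Juma, Pham, Cruz, Lowe in two steps.
Cruz cannot reach Voss in two steps.
Mori cannot reach Voss, Nkem, Gupta, Juma, Pham, Silva, Cruz, Lowe in two steps.
Hale cannot reach Voss, Nkem, Gupta, Juma, Pham, Silva, Cruz, Mori, Lowe in two steps.
Lowe reaches everyone (king).
Kings: Voss, Gupta, Pham, Lowe — 4.

4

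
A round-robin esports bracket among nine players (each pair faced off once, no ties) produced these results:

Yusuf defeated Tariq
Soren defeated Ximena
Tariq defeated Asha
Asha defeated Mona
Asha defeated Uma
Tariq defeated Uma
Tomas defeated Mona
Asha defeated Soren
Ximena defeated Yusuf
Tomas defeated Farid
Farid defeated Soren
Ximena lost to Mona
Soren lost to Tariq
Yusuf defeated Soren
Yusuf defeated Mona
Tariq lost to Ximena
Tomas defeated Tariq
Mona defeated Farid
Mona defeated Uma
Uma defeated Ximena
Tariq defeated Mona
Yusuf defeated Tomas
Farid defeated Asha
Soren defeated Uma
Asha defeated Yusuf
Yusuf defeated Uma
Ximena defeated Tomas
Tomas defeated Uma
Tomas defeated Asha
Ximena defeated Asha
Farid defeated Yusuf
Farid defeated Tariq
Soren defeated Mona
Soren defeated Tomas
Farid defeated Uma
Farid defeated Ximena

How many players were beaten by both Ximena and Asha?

1

Ximena beat: Tomas, Asha, Yusuf, Tariq.
Asha beat: Mona, Soren, Uma, Yusuf.
Both beat: Yusuf — 1.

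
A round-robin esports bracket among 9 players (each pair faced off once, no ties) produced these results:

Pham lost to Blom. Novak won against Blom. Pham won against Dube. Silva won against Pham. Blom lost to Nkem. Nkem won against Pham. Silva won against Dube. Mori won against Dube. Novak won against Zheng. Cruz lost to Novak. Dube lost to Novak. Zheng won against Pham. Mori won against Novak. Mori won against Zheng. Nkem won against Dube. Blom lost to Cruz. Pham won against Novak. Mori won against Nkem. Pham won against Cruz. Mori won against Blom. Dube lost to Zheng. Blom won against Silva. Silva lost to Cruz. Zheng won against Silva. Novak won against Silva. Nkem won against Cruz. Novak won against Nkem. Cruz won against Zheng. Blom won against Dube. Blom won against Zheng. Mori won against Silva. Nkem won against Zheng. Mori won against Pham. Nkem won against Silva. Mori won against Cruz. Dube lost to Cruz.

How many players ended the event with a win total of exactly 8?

Win totals: Blom 4, Mori 8, Nkem 6, Cruz 4, Pham 3, Zheng 3, Novak 6, Dube 0, Silva 2.
Exactly 8: Mori — 1 player.

1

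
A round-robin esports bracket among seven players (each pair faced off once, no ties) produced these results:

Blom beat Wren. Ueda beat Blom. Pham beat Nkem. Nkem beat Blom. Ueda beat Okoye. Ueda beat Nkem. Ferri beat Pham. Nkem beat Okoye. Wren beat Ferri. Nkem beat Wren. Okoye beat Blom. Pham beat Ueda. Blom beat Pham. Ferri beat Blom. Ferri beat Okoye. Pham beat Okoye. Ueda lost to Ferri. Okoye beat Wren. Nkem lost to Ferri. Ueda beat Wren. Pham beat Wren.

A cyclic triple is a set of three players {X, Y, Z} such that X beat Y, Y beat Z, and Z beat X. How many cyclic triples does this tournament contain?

8

Win totals: Nkem 3, Ueda 4, Ferri 5, Wren 1, Okoye 2, Blom 2, Pham 4.
A player with w wins dominates both others in C(w,2) triples; summing gives 3 + 6 + 10 + 0 + 1 + 1 + 6 = 27 transitive triples.
Total triples C(7,3) = 35, so cyclic triples = 35 − 27 = 8.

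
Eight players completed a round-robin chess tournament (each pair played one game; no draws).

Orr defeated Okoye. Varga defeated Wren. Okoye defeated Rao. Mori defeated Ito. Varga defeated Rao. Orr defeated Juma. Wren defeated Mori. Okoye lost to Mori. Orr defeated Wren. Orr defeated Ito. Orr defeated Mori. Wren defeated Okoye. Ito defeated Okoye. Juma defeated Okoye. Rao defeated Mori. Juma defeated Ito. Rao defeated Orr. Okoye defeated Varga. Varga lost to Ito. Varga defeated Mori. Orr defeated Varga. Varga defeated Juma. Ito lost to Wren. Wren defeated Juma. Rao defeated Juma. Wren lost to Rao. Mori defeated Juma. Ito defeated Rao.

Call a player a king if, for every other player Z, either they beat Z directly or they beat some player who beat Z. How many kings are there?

4

Okoye cannot reach Ito in two steps.
Mori cannot reach Orr, Wren in two steps.
Ito reaches everyone (king).
Rao reaches everyone (king).
Varga reaches everyone (king).
Juma cannot reach Mori, Orr, Wren in two steps.
Orr reaches everyone (king).
Wren cannot reach Orr in two steps.
Kings: Ito, Rao, Varga, Orr — 4.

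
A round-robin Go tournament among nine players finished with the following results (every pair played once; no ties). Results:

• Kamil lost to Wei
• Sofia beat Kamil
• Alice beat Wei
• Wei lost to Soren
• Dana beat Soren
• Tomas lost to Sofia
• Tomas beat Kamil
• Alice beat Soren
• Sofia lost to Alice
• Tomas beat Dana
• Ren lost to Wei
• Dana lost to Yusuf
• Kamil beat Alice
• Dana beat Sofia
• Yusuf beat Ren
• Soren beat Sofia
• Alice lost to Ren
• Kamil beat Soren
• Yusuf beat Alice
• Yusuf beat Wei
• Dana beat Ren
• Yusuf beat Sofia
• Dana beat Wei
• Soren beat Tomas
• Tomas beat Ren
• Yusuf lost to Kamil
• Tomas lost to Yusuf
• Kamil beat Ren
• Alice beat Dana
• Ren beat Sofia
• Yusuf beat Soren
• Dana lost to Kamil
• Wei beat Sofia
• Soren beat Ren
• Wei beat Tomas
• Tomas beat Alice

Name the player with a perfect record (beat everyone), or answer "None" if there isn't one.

Highest win total is Yusuf with 7 (out of 8 possible).
Yusuf lost to Kamil, so no player went undefeated.

None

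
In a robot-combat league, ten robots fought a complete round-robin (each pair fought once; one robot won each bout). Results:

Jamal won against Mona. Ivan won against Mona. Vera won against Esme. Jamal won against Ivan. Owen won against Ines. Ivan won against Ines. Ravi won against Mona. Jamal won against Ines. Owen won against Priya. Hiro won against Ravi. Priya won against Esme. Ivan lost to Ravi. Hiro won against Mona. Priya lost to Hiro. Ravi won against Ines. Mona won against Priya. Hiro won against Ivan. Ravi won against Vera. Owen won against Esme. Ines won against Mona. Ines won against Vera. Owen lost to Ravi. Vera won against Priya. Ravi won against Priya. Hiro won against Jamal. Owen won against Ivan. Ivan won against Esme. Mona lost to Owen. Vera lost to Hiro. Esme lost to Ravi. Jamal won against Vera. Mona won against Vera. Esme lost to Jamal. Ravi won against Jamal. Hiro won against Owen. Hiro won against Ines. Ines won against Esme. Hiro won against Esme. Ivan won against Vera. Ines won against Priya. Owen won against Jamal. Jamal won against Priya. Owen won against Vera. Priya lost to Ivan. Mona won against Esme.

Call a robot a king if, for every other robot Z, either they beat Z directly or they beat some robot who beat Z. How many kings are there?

Priya cannot reach Mona, Ines, Jamal, Ravi, Hiro, Owen, Ivan, Vera in two steps.
Mona cannot reach Ines, Jamal, Ravi, Hiro, Owen, Ivan in two steps.
Ines cannot reach Jamal, Ravi, Hiro, Owen, Ivan in two steps.
Jamal cannot reach Ravi, Hiro, Owen in two steps.
Ravi cannot reach Hiro in two steps.
Esme cannot reach Priya, Mona, Ines, Jamal, Ravi, Hiro, Owen, Ivan, Vera in two steps.
Hiro reaches everyone (king).
Owen cannot reach Ravi, Hiro in two steps.
Ivan cannot reach Jamal, Ravi, Hiro, Owen in two steps.
Vera cannot reach Mona, Ines, Jamal, Ravi, Hiro, Owen, Ivan in two steps.
Kings: Hiro — 1.

1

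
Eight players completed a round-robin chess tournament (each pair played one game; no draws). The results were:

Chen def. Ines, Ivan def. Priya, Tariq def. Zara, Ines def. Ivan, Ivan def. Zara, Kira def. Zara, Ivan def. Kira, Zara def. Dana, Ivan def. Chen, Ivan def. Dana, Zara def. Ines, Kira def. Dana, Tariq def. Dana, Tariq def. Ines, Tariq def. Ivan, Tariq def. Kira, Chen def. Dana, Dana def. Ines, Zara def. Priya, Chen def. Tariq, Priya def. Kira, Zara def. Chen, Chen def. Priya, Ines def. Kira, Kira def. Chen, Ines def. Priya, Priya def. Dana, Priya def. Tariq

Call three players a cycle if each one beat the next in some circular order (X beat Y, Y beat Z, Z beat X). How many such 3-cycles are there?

Win totals: Priya 3, Tariq 5, Kira 3, Chen 4, Zara 4, Dana 1, Ivan 5, Ines 3.
A player with w wins dominates both others in C(w,2) triples; summing gives 3 + 10 + 3 + 6 + 6 + 0 + 10 + 3 = 41 transitive triples.
Total triples C(8,3) = 56, so cyclic triples = 56 − 41 = 15.

15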